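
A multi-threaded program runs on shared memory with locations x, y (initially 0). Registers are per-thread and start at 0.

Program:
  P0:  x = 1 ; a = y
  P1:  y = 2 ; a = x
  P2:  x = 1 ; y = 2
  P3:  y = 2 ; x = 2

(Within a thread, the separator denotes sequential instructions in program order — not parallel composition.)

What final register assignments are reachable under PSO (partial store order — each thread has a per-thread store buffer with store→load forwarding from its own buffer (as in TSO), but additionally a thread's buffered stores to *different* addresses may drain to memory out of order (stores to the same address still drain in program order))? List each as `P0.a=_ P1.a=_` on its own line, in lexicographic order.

outcome vector order: (P0.a,P1.a)
|PSO outcomes| = 6

P0.a=0 P1.a=0
P0.a=0 P1.a=1
P0.a=0 P1.a=2
P0.a=2 P1.a=0
P0.a=2 P1.a=1
P0.a=2 P1.a=2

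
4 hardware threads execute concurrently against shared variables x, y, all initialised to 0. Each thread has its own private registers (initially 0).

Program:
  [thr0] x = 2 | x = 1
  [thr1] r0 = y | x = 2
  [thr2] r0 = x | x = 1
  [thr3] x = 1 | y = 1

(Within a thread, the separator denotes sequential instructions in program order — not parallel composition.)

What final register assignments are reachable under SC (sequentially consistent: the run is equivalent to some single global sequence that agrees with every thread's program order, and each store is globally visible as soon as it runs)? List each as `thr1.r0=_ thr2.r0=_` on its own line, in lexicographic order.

thr1.r0=0 thr2.r0=0
thr1.r0=0 thr2.r0=1
thr1.r0=0 thr2.r0=2
thr1.r0=1 thr2.r0=0
thr1.r0=1 thr2.r0=1
thr1.r0=1 thr2.r0=2

outcome vector order: (thr1.r0,thr2.r0)
|SC outcomes| = 6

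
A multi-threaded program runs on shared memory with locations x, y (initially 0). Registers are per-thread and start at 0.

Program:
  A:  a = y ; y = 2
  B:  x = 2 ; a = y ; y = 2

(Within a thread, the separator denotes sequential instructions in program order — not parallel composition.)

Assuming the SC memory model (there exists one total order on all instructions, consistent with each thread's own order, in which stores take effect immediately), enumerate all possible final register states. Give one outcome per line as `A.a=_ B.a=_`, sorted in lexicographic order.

A.a=0 B.a=0
A.a=0 B.a=2
A.a=2 B.a=0

outcome vector order: (A.a,B.a)
|SC outcomes| = 3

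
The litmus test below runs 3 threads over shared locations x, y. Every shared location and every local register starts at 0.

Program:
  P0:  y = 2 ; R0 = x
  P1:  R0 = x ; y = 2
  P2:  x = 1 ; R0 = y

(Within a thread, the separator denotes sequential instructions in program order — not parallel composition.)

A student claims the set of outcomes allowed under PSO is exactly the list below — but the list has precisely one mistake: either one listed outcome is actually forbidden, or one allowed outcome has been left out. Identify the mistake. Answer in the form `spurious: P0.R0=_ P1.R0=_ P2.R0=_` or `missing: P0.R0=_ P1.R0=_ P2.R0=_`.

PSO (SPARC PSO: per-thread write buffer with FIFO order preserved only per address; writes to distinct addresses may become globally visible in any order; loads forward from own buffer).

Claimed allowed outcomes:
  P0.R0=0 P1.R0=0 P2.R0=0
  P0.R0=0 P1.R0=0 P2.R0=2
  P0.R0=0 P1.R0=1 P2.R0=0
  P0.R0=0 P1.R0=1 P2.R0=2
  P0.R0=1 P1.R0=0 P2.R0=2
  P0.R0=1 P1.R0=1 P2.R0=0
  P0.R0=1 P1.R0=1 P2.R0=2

missing: P0.R0=1 P1.R0=0 P2.R0=0

outcome vector order: (P0.R0,P1.R0,P2.R0)
PSO (8): (0,0,0), (0,0,2), (0,1,0), (0,1,2), (1,0,0), (1,0,2), (1,1,0), (1,1,2)
PSO∖claimed = {(1,0,0)}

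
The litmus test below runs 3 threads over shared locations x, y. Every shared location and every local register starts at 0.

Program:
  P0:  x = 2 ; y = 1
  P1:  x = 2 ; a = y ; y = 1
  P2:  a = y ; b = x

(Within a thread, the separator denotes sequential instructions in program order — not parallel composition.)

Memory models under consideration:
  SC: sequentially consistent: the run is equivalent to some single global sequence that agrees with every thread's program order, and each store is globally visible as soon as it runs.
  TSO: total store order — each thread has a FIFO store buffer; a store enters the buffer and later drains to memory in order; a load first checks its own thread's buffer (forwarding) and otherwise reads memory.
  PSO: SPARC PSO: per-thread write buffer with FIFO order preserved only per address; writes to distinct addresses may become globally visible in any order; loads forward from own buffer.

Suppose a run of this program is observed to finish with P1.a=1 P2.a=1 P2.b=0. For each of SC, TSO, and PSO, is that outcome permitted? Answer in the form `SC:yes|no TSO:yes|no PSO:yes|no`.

outcome vector order: (P1.a,P2.a,P2.b)
SC: 6 outcomes — {000; 002; 012; 100; 102; 112}
TSO: 6 outcomes — {000; 002; 012; 100; 102; 112}
PSO: 8 outcomes — {000; 002; 010; 012; 100; 102; 110; 112}
target 110 ∈ {PSO}

SC:no TSO:no PSO:yes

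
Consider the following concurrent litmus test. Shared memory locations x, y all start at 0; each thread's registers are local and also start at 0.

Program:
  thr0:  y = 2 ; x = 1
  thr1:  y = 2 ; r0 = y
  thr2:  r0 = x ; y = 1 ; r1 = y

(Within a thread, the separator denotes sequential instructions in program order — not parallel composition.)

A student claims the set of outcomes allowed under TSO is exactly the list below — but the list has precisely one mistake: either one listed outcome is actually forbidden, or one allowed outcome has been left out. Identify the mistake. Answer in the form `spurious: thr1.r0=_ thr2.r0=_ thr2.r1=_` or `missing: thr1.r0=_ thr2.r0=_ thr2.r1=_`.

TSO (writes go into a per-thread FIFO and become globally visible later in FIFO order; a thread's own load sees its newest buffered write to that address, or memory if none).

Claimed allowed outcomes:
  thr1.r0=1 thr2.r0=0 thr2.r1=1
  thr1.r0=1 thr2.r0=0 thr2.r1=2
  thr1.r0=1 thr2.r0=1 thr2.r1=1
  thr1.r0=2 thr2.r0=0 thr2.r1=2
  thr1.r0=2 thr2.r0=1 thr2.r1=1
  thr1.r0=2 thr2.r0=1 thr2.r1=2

missing: thr1.r0=2 thr2.r0=0 thr2.r1=1

outcome vector order: (thr1.r0,thr2.r0,thr2.r1)
under TSO → 101; 102; 111; 201; 202; 211; 212
TSO∖claimed = {201}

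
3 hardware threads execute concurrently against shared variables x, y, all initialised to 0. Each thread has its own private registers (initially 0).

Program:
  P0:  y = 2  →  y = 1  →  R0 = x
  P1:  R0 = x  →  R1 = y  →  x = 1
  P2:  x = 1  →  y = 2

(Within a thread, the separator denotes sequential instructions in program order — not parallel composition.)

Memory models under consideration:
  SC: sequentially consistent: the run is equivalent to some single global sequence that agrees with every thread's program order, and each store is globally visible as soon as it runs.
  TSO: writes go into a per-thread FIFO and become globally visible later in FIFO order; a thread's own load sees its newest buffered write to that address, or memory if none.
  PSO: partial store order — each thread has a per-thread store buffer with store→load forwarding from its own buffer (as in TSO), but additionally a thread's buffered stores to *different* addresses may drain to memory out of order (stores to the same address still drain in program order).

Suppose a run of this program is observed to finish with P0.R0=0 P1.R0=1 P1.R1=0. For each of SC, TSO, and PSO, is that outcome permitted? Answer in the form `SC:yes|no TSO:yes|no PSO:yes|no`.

outcome vector order: (P0.R0,P1.R0,P1.R1)
SC (11): 0/0/0 0/0/1 0/0/2 0/1/1 0/1/2 1/0/0 1/0/1 1/0/2 1/1/0 1/1/1 1/1/2
TSO (12): 0/0/0 0/0/1 0/0/2 0/1/0 0/1/1 0/1/2 1/0/0 1/0/1 1/0/2 1/1/0 1/1/1 1/1/2
PSO (12): 0/0/0 0/0/1 0/0/2 0/1/0 0/1/1 0/1/2 1/0/0 1/0/1 1/0/2 1/1/0 1/1/1 1/1/2
target 0/1/0 ∈ {TSO,PSO}

SC:no TSO:yes PSO:yes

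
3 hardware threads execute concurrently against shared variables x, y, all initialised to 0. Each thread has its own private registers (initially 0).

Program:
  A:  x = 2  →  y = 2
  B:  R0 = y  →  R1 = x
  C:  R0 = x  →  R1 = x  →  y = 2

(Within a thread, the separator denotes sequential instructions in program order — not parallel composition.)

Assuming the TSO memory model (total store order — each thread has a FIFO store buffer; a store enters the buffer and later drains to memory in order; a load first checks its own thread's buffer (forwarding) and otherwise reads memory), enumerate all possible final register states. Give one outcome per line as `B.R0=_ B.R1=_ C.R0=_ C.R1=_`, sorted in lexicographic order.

outcome vector order: (B.R0,B.R1,C.R0,C.R1)
|TSO outcomes| = 10

B.R0=0 B.R1=0 C.R0=0 C.R1=0
B.R0=0 B.R1=0 C.R0=0 C.R1=2
B.R0=0 B.R1=0 C.R0=2 C.R1=2
B.R0=0 B.R1=2 C.R0=0 C.R1=0
B.R0=0 B.R1=2 C.R0=0 C.R1=2
B.R0=0 B.R1=2 C.R0=2 C.R1=2
B.R0=2 B.R1=0 C.R0=0 C.R1=0
B.R0=2 B.R1=2 C.R0=0 C.R1=0
B.R0=2 B.R1=2 C.R0=0 C.R1=2
B.R0=2 B.R1=2 C.R0=2 C.R1=2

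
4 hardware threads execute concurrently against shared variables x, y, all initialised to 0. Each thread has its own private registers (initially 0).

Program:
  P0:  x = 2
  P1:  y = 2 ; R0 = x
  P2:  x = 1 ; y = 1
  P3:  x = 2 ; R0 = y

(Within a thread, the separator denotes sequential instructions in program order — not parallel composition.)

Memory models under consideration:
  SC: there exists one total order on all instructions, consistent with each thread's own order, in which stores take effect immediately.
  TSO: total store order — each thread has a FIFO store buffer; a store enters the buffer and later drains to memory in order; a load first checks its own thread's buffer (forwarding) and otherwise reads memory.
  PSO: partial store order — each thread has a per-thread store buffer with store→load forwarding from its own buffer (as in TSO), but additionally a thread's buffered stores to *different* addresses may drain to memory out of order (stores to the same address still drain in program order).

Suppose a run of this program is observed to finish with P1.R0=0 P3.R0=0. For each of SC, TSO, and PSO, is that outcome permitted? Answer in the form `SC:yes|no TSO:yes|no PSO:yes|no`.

outcome vector order: (P1.R0,P3.R0)
SC (8): <0 1> <0 2> <1 0> <1 1> <1 2> <2 0> <2 1> <2 2>
TSO (9): <0 0> <0 1> <0 2> <1 0> <1 1> <1 2> <2 0> <2 1> <2 2>
PSO (9): <0 0> <0 1> <0 2> <1 0> <1 1> <1 2> <2 0> <2 1> <2 2>
target <0 0> ∈ {TSO,PSO}

SC:no TSO:yes PSO:yes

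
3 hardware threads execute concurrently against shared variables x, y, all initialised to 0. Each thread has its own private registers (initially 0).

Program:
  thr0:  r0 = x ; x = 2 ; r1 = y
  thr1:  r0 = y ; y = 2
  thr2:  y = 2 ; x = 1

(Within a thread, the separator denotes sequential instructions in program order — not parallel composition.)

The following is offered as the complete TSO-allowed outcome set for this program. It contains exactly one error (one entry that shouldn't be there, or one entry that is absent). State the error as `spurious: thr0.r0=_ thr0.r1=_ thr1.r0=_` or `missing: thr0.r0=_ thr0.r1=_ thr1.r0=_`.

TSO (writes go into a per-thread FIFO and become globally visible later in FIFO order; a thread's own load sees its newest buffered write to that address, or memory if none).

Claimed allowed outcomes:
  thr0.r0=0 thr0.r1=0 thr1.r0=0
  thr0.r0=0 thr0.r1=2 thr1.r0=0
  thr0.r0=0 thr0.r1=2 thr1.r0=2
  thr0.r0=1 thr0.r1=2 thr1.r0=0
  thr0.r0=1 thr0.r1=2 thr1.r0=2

missing: thr0.r0=0 thr0.r1=0 thr1.r0=2

outcome vector order: (thr0.r0,thr0.r1,thr1.r0)
under TSO → 000, 002, 020, 022, 120, 122
TSO∖claimed = {002}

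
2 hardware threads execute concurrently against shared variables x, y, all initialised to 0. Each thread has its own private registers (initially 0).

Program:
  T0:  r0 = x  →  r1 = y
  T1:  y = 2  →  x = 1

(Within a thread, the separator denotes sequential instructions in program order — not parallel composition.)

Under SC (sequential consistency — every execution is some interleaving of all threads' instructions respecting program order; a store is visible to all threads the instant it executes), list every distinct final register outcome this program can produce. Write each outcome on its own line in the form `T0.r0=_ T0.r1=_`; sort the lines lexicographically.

T0.r0=0 T0.r1=0
T0.r0=0 T0.r1=2
T0.r0=1 T0.r1=2

outcome vector order: (T0.r0,T0.r1)
|SC outcomes| = 3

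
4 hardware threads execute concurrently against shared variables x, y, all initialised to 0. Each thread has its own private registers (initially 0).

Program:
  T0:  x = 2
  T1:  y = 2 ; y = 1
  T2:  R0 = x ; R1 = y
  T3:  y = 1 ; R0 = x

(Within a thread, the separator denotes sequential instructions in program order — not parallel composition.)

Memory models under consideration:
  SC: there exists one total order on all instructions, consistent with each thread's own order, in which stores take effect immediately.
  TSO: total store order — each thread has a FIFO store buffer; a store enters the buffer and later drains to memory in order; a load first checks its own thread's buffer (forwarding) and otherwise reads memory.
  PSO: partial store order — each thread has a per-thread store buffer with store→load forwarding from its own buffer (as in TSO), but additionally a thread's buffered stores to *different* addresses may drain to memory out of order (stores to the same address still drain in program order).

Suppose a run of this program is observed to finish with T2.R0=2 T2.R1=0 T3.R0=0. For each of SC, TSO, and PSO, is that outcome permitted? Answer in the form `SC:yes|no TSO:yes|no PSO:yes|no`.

outcome vector order: (T2.R0,T2.R1,T3.R0)
[SC] allowed = {0/0/0 0/0/2 0/1/0 0/1/2 0/2/0 0/2/2 2/0/2 2/1/0 2/1/2 2/2/0 2/2/2}
[TSO] allowed = {0/0/0 0/0/2 0/1/0 0/1/2 0/2/0 0/2/2 2/0/0 2/0/2 2/1/0 2/1/2 2/2/0 2/2/2}
[PSO] allowed = {0/0/0 0/0/2 0/1/0 0/1/2 0/2/0 0/2/2 2/0/0 2/0/2 2/1/0 2/1/2 2/2/0 2/2/2}
target 2/0/0 ∈ {TSO,PSO}

SC:no TSO:yes PSO:yes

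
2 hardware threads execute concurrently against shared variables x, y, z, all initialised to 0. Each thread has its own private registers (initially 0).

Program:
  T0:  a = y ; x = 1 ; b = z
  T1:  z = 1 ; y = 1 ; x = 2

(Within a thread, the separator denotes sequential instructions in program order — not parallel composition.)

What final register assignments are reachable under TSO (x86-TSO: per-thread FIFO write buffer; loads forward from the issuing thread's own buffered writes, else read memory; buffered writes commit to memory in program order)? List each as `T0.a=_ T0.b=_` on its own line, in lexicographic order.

outcome vector order: (T0.a,T0.b)
|TSO outcomes| = 3

T0.a=0 T0.b=0
T0.a=0 T0.b=1
T0.a=1 T0.b=1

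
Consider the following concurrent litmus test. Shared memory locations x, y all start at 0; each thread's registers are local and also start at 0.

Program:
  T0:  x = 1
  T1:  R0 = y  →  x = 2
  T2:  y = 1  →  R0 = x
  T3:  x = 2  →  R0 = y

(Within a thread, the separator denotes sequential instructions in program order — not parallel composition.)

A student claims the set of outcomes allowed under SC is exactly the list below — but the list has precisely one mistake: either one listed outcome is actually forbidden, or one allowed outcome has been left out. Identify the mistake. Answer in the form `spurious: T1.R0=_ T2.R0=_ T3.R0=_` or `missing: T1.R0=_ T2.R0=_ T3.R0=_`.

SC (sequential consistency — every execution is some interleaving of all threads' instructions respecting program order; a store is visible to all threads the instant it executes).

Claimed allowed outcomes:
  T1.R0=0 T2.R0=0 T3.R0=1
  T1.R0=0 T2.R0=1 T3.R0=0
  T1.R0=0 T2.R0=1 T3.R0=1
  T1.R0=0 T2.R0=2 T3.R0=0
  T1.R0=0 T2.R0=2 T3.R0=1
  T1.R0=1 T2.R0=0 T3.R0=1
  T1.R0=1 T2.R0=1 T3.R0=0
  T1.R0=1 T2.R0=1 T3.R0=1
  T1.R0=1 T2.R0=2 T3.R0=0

outcome vector order: (T1.R0,T2.R0,T3.R0)
[SC] allowed = {<0 0 1>; <0 1 0>; <0 1 1>; <0 2 0>; <0 2 1>; <1 0 1>; <1 1 0>; <1 1 1>; <1 2 0>; <1 2 1>}
SC∖claimed = {<1 2 1>}

missing: T1.R0=1 T2.R0=2 T3.R0=1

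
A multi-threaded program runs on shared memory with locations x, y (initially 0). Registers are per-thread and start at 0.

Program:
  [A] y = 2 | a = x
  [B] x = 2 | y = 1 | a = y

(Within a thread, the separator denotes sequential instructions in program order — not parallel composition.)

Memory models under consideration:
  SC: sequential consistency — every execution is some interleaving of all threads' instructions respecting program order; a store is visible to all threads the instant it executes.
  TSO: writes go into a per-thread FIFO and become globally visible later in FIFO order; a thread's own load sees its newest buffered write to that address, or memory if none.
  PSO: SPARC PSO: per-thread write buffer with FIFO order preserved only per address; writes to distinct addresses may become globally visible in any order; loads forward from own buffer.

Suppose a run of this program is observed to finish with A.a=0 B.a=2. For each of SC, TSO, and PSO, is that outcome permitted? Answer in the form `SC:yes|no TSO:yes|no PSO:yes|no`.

outcome vector order: (A.a,B.a)
under SC → <0 1>; <2 1>; <2 2>
under TSO → <0 1>; <0 2>; <2 1>; <2 2>
under PSO → <0 1>; <0 2>; <2 1>; <2 2>
target <0 2> ∈ {TSO,PSO}

SC:no TSO:yes PSO:yes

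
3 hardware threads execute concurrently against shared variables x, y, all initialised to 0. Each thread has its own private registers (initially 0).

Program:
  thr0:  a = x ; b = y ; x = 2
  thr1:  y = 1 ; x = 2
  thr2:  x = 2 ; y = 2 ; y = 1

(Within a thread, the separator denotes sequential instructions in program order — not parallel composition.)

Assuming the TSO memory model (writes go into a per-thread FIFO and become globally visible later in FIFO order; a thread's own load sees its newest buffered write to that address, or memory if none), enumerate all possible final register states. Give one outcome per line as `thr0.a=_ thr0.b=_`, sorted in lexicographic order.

thr0.a=0 thr0.b=0
thr0.a=0 thr0.b=1
thr0.a=0 thr0.b=2
thr0.a=2 thr0.b=0
thr0.a=2 thr0.b=1
thr0.a=2 thr0.b=2

outcome vector order: (thr0.a,thr0.b)
|TSO outcomes| = 6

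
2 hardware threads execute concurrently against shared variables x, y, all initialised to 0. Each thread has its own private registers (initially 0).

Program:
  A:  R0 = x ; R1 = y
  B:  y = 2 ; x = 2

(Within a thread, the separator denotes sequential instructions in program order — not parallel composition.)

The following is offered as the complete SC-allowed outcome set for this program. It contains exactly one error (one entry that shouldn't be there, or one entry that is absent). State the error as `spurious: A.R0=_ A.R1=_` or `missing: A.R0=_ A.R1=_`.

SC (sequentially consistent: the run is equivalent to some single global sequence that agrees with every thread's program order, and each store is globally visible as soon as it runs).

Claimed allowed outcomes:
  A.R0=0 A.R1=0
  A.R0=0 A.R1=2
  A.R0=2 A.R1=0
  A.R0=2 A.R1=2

outcome vector order: (A.R0,A.R1)
SC: 3 outcomes — {<0 0>, <0 2>, <2 2>}
claimed∖SC = {<2 0>}

spurious: A.R0=2 A.R1=0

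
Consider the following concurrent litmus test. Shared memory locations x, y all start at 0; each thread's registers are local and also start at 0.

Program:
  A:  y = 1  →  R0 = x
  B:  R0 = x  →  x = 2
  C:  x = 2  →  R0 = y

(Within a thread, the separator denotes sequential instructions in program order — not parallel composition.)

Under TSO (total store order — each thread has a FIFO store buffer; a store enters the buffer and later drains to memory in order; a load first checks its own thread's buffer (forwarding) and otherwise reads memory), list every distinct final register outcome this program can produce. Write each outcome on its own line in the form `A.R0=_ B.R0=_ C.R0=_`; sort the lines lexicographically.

A.R0=0 B.R0=0 C.R0=0
A.R0=0 B.R0=0 C.R0=1
A.R0=0 B.R0=2 C.R0=0
A.R0=0 B.R0=2 C.R0=1
A.R0=2 B.R0=0 C.R0=0
A.R0=2 B.R0=0 C.R0=1
A.R0=2 B.R0=2 C.R0=0
A.R0=2 B.R0=2 C.R0=1

outcome vector order: (A.R0,B.R0,C.R0)
|TSO outcomes| = 8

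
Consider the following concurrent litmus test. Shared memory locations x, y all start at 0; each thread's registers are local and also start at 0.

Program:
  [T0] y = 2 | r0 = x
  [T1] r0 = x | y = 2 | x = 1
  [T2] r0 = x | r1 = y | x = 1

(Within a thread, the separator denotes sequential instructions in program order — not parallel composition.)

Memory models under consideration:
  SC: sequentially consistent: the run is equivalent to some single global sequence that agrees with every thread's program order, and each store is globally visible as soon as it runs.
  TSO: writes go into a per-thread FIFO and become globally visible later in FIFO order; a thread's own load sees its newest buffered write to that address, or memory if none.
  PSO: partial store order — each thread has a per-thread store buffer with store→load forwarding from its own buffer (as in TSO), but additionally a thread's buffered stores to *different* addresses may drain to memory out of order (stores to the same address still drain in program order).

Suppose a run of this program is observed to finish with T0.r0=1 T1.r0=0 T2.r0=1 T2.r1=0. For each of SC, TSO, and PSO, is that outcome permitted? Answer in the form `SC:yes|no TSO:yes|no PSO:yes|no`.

outcome vector order: (T0.r0,T1.r0,T2.r0,T2.r1)
SC (10): <0 0 0 0>, <0 0 0 2>, <0 0 1 2>, <0 1 0 0>, <0 1 0 2>, <1 0 0 0>, <1 0 0 2>, <1 0 1 2>, <1 1 0 0>, <1 1 0 2>
TSO (10): <0 0 0 0>, <0 0 0 2>, <0 0 1 2>, <0 1 0 0>, <0 1 0 2>, <1 0 0 0>, <1 0 0 2>, <1 0 1 2>, <1 1 0 0>, <1 1 0 2>
PSO (12): <0 0 0 0>, <0 0 0 2>, <0 0 1 0>, <0 0 1 2>, <0 1 0 0>, <0 1 0 2>, <1 0 0 0>, <1 0 0 2>, <1 0 1 0>, <1 0 1 2>, <1 1 0 0>, <1 1 0 2>
target <1 0 1 0> ∈ {PSO}

SC:no TSO:no PSO:yes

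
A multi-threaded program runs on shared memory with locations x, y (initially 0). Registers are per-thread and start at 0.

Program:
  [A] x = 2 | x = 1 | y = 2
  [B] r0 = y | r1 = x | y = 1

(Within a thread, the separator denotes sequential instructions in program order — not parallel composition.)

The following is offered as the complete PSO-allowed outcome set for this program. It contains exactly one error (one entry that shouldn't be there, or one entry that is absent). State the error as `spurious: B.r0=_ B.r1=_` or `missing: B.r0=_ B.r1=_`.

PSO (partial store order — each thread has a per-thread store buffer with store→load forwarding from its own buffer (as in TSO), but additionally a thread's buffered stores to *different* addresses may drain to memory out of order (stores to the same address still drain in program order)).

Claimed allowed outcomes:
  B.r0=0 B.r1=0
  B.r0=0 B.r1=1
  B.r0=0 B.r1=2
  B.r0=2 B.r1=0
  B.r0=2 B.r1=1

missing: B.r0=2 B.r1=2

outcome vector order: (B.r0,B.r1)
[PSO] allowed = {00; 01; 02; 20; 21; 22}
PSO∖claimed = {22}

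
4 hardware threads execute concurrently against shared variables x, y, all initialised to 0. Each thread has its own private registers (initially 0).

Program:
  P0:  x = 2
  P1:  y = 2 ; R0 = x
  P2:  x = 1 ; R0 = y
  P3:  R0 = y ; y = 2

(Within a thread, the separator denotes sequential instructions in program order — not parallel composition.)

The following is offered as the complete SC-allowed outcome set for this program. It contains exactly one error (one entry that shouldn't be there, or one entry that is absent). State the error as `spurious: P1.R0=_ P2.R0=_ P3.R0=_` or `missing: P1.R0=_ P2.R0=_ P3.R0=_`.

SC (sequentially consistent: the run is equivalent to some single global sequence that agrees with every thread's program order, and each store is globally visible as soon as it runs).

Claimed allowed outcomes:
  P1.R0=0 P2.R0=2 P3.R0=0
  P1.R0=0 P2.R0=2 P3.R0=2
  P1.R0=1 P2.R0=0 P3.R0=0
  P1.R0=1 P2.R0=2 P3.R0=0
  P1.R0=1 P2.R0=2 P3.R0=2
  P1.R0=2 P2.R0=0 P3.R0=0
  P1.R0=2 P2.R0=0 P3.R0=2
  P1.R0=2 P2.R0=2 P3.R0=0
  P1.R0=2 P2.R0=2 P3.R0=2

missing: P1.R0=1 P2.R0=0 P3.R0=2

outcome vector order: (P1.R0,P2.R0,P3.R0)
SC (10): 0/2/0 0/2/2 1/0/0 1/0/2 1/2/0 1/2/2 2/0/0 2/0/2 2/2/0 2/2/2
SC∖claimed = {1/0/2}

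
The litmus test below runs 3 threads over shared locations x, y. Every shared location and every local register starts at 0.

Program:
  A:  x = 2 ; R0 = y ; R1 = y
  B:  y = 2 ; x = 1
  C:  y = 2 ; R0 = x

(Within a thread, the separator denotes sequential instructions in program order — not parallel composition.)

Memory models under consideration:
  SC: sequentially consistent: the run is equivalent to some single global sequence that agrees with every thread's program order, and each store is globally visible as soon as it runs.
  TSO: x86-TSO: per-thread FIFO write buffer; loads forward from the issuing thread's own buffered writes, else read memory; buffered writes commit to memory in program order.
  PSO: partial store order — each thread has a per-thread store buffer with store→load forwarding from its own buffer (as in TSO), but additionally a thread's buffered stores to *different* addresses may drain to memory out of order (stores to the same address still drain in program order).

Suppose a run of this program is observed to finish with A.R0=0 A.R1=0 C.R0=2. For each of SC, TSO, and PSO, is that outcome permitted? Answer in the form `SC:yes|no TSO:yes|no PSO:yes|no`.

SC:yes TSO:yes PSO:yes

outcome vector order: (A.R0,A.R1,C.R0)
SC: 7 outcomes — {001; 002; 021; 022; 220; 221; 222}
TSO: 9 outcomes — {000; 001; 002; 020; 021; 022; 220; 221; 222}
PSO: 9 outcomes — {000; 001; 002; 020; 021; 022; 220; 221; 222}
target 002 ∈ {SC,TSO,PSO}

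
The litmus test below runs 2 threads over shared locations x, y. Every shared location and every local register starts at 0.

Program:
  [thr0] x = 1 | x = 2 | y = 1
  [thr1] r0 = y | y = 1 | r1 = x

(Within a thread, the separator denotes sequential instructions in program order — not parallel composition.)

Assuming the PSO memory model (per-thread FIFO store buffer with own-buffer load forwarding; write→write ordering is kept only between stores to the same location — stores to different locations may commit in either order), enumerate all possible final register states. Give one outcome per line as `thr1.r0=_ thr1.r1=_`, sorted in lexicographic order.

outcome vector order: (thr1.r0,thr1.r1)
|PSO outcomes| = 6

thr1.r0=0 thr1.r1=0
thr1.r0=0 thr1.r1=1
thr1.r0=0 thr1.r1=2
thr1.r0=1 thr1.r1=0
thr1.r0=1 thr1.r1=1
thr1.r0=1 thr1.r1=2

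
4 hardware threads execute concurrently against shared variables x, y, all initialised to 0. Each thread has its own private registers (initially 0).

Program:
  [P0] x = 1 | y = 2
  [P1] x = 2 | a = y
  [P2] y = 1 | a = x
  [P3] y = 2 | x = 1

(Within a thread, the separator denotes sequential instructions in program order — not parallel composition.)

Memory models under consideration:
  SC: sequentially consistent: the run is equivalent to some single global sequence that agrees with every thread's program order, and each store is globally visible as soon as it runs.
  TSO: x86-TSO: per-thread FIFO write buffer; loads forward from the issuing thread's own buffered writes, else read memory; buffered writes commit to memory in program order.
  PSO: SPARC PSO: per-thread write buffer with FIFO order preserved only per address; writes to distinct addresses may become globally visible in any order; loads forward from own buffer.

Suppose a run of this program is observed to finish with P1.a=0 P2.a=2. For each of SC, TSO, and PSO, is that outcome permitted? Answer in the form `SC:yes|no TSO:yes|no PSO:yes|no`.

outcome vector order: (P1.a,P2.a)
SC (8): 0/1; 0/2; 1/0; 1/1; 1/2; 2/0; 2/1; 2/2
TSO (9): 0/0; 0/1; 0/2; 1/0; 1/1; 1/2; 2/0; 2/1; 2/2
PSO (9): 0/0; 0/1; 0/2; 1/0; 1/1; 1/2; 2/0; 2/1; 2/2
target 0/2 ∈ {SC,TSO,PSO}

SC:yes TSO:yes PSO:yes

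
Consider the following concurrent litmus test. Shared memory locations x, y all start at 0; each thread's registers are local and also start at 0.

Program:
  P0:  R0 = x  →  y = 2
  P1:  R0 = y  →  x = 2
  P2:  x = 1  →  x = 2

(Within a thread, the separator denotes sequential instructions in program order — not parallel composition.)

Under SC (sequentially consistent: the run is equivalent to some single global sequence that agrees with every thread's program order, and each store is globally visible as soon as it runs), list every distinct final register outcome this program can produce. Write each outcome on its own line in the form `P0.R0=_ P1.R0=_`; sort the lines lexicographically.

outcome vector order: (P0.R0,P1.R0)
|SC outcomes| = 6

P0.R0=0 P1.R0=0
P0.R0=0 P1.R0=2
P0.R0=1 P1.R0=0
P0.R0=1 P1.R0=2
P0.R0=2 P1.R0=0
P0.R0=2 P1.R0=2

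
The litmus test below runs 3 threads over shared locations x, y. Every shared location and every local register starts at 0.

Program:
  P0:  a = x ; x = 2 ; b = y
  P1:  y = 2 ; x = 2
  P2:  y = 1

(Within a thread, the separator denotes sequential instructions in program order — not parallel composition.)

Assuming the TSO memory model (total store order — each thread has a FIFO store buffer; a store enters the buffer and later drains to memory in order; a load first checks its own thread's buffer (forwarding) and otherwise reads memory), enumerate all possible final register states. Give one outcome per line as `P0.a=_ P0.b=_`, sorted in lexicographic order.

P0.a=0 P0.b=0
P0.a=0 P0.b=1
P0.a=0 P0.b=2
P0.a=2 P0.b=1
P0.a=2 P0.b=2

outcome vector order: (P0.a,P0.b)
|TSO outcomes| = 5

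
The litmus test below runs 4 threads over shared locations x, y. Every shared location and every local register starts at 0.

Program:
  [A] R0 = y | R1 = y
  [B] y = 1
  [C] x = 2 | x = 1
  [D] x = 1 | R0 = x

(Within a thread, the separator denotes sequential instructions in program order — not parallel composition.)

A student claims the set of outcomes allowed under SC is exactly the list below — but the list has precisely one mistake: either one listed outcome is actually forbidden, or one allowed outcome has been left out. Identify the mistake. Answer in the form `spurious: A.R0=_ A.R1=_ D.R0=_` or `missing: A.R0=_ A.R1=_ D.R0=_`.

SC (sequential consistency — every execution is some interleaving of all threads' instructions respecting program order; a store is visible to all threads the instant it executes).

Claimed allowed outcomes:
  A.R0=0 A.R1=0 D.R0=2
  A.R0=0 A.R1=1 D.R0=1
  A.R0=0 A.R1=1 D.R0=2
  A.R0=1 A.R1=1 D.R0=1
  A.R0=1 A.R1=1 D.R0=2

outcome vector order: (A.R0,A.R1,D.R0)
SC: 6 outcomes — {001, 002, 011, 012, 111, 112}
SC∖claimed = {001}

missing: A.R0=0 A.R1=0 D.R0=1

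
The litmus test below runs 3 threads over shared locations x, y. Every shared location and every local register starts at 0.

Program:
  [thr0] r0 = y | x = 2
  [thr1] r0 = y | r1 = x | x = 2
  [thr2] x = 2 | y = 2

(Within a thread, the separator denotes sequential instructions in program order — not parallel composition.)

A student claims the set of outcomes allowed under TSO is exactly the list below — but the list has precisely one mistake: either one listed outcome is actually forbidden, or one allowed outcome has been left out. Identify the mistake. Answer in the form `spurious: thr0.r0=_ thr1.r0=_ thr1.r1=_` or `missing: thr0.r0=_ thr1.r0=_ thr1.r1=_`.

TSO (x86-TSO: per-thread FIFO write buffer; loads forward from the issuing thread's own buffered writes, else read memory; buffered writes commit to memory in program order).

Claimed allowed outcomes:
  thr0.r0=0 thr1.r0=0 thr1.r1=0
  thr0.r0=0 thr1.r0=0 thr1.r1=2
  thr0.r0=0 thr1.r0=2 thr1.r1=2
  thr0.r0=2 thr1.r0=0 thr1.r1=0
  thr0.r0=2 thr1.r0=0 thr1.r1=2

outcome vector order: (thr0.r0,thr1.r0,thr1.r1)
under TSO → <0 0 0> <0 0 2> <0 2 2> <2 0 0> <2 0 2> <2 2 2>
TSO∖claimed = {<2 2 2>}

missing: thr0.r0=2 thr1.r0=2 thr1.r1=2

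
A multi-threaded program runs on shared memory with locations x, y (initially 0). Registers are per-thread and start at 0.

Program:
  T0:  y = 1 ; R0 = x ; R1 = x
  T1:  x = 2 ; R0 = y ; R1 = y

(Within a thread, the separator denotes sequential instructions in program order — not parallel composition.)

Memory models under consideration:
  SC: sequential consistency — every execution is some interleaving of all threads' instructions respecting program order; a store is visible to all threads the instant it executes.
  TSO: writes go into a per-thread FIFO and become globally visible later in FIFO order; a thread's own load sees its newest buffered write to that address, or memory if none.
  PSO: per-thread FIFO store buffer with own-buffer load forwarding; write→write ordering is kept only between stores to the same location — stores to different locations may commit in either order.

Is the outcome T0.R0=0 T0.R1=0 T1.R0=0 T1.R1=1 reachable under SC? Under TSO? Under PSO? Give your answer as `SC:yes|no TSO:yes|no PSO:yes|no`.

SC:no TSO:yes PSO:yes

outcome vector order: (T0.R0,T0.R1,T1.R0,T1.R1)
under SC → <0 0 1 1>, <0 2 1 1>, <2 2 0 0>, <2 2 0 1>, <2 2 1 1>
under TSO → <0 0 0 0>, <0 0 0 1>, <0 0 1 1>, <0 2 0 0>, <0 2 0 1>, <0 2 1 1>, <2 2 0 0>, <2 2 0 1>, <2 2 1 1>
under PSO → <0 0 0 0>, <0 0 0 1>, <0 0 1 1>, <0 2 0 0>, <0 2 0 1>, <0 2 1 1>, <2 2 0 0>, <2 2 0 1>, <2 2 1 1>
target <0 0 0 1> ∈ {TSO,PSO}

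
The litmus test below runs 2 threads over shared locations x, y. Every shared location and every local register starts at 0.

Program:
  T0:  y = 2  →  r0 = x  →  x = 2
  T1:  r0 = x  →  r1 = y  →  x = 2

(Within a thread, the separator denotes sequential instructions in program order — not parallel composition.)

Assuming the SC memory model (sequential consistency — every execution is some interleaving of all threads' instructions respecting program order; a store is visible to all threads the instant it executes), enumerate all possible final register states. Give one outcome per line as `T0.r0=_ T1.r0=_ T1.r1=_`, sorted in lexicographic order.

T0.r0=0 T1.r0=0 T1.r1=0
T0.r0=0 T1.r0=0 T1.r1=2
T0.r0=0 T1.r0=2 T1.r1=2
T0.r0=2 T1.r0=0 T1.r1=0
T0.r0=2 T1.r0=0 T1.r1=2

outcome vector order: (T0.r0,T1.r0,T1.r1)
|SC outcomes| = 5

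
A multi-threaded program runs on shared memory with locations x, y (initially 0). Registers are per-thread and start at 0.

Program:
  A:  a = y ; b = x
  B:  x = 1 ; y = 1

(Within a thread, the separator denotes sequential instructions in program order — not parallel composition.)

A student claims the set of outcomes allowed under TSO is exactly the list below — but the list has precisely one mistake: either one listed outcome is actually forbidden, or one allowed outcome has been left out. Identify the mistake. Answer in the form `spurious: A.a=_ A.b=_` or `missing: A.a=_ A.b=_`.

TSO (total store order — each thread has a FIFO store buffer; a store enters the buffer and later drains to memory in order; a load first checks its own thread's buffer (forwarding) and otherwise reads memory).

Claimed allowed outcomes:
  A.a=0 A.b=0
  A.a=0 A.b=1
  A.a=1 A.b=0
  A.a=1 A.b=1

spurious: A.a=1 A.b=0

outcome vector order: (A.a,A.b)
under TSO → (0,0), (0,1), (1,1)
claimed∖TSO = {(1,0)}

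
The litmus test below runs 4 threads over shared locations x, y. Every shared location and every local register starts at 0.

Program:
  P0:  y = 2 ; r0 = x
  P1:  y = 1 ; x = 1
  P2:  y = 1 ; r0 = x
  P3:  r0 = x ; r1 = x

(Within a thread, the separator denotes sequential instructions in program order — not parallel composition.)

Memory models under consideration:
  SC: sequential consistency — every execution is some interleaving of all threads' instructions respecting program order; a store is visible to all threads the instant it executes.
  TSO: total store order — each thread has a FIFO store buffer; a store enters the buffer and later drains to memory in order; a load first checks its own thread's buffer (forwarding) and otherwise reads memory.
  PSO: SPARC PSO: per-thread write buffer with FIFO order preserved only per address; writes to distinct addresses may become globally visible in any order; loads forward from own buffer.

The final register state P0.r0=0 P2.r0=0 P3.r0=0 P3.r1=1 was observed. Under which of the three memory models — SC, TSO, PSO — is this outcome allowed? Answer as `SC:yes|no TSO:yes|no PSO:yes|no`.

outcome vector order: (P0.r0,P2.r0,P3.r0,P3.r1)
under SC → 0/0/0/0 0/0/0/1 0/0/1/1 0/1/0/0 0/1/0/1 0/1/1/1 1/0/0/0 1/0/0/1 1/0/1/1 1/1/0/0 1/1/0/1 1/1/1/1
under TSO → 0/0/0/0 0/0/0/1 0/0/1/1 0/1/0/0 0/1/0/1 0/1/1/1 1/0/0/0 1/0/0/1 1/0/1/1 1/1/0/0 1/1/0/1 1/1/1/1
under PSO → 0/0/0/0 0/0/0/1 0/0/1/1 0/1/0/0 0/1/0/1 0/1/1/1 1/0/0/0 1/0/0/1 1/0/1/1 1/1/0/0 1/1/0/1 1/1/1/1
target 0/0/0/1 ∈ {SC,TSO,PSO}

SC:yes TSO:yes PSO:yes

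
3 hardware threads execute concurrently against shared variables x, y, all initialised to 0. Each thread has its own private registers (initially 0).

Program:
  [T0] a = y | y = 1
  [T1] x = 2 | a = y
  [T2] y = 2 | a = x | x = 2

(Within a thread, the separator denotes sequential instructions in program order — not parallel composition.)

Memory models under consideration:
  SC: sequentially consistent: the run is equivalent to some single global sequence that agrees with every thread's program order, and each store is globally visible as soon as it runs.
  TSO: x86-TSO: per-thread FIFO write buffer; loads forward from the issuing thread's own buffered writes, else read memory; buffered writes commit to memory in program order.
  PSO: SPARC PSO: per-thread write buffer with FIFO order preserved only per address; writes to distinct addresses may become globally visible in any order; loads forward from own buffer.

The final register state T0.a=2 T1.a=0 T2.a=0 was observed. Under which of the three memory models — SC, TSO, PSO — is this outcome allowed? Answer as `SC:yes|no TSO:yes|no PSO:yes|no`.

SC:no TSO:yes PSO:yes

outcome vector order: (T0.a,T1.a,T2.a)
SC: 10 outcomes — {0/0/2; 0/1/0; 0/1/2; 0/2/0; 0/2/2; 2/0/2; 2/1/0; 2/1/2; 2/2/0; 2/2/2}
TSO: 12 outcomes — {0/0/0; 0/0/2; 0/1/0; 0/1/2; 0/2/0; 0/2/2; 2/0/0; 2/0/2; 2/1/0; 2/1/2; 2/2/0; 2/2/2}
PSO: 12 outcomes — {0/0/0; 0/0/2; 0/1/0; 0/1/2; 0/2/0; 0/2/2; 2/0/0; 2/0/2; 2/1/0; 2/1/2; 2/2/0; 2/2/2}
target 2/0/0 ∈ {TSO,PSO}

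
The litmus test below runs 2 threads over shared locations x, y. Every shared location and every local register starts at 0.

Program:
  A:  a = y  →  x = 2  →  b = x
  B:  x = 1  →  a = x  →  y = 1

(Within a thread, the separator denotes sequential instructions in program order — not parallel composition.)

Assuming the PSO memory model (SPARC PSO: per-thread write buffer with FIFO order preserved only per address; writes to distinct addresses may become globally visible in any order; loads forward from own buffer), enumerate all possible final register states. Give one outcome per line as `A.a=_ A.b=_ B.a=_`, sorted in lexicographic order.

A.a=0 A.b=1 B.a=1
A.a=0 A.b=2 B.a=1
A.a=0 A.b=2 B.a=2
A.a=1 A.b=1 B.a=1
A.a=1 A.b=2 B.a=1

outcome vector order: (A.a,A.b,B.a)
|PSO outcomes| = 5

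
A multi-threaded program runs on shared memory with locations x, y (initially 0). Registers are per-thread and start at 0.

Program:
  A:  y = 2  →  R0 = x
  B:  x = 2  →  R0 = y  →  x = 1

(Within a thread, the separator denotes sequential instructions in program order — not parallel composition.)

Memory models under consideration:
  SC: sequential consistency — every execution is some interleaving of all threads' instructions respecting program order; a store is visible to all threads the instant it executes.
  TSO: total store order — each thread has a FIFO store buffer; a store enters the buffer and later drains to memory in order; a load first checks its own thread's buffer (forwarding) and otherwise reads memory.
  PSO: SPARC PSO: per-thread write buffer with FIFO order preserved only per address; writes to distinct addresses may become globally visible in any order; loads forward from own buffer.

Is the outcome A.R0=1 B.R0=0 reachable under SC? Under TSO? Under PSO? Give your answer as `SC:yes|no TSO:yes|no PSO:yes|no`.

outcome vector order: (A.R0,B.R0)
SC (5): <0 2>, <1 0>, <1 2>, <2 0>, <2 2>
TSO (6): <0 0>, <0 2>, <1 0>, <1 2>, <2 0>, <2 2>
PSO (6): <0 0>, <0 2>, <1 0>, <1 2>, <2 0>, <2 2>
target <1 0> ∈ {SC,TSO,PSO}

SC:yes TSO:yes PSO:yes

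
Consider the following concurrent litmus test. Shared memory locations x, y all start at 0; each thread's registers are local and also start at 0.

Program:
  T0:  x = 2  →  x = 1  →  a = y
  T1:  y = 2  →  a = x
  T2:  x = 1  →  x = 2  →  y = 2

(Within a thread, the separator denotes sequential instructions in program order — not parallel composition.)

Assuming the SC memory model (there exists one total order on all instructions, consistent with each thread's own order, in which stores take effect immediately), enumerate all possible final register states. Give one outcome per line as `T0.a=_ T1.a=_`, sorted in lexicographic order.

T0.a=0 T1.a=1
T0.a=0 T1.a=2
T0.a=2 T1.a=0
T0.a=2 T1.a=1
T0.a=2 T1.a=2

outcome vector order: (T0.a,T1.a)
|SC outcomes| = 5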